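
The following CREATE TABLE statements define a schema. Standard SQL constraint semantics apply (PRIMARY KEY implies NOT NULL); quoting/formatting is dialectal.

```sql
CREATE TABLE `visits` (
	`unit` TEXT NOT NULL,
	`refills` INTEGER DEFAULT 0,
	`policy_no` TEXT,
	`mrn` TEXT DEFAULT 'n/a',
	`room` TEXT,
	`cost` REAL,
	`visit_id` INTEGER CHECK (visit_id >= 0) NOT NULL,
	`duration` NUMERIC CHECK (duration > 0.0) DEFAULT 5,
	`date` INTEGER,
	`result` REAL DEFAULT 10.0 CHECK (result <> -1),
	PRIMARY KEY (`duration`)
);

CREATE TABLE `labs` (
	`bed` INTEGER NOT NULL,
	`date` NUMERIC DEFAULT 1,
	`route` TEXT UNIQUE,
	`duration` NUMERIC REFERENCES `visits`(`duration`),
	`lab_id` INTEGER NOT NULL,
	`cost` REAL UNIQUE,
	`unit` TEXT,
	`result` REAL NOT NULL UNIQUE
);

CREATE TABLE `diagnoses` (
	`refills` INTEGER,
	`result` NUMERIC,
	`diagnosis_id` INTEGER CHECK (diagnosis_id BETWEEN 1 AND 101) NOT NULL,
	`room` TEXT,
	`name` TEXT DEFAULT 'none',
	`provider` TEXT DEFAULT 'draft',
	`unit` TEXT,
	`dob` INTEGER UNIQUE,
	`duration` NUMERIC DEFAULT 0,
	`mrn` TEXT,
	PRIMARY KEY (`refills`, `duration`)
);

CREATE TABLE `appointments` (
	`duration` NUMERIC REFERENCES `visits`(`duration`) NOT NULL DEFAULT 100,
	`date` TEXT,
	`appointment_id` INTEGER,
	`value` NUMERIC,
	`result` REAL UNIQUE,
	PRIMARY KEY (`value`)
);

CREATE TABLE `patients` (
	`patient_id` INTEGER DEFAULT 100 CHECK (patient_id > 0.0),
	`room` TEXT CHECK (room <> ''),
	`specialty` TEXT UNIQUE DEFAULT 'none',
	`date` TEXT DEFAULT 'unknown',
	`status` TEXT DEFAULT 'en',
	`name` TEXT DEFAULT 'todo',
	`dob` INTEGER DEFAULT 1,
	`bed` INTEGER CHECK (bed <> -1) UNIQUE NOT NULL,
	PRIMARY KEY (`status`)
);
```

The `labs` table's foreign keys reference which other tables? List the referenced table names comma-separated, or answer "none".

visits

- duration REFERENCES visits(duration).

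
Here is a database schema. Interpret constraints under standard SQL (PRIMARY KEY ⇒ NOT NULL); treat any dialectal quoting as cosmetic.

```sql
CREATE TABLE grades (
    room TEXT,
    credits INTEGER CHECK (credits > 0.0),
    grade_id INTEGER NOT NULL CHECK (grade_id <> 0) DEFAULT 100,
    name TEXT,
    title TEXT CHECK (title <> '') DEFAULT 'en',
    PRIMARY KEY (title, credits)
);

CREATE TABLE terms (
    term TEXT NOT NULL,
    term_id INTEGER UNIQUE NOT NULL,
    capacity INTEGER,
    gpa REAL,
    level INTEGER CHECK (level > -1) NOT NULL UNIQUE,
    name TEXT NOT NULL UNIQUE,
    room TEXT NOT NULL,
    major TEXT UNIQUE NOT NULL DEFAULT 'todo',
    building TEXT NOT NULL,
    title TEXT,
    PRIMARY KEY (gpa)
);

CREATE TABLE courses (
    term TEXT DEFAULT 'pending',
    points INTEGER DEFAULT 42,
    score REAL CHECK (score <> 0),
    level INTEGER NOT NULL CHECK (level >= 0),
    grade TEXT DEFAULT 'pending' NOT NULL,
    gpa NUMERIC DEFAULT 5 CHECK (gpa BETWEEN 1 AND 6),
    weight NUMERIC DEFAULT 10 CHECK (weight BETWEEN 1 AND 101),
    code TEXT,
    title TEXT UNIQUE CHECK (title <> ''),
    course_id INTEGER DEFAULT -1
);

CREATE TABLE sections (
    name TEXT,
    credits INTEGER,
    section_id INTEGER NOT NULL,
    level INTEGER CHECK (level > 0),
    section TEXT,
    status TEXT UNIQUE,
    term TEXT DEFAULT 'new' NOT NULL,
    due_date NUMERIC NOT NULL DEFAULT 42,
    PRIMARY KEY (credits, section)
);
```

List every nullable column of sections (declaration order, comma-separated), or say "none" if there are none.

name, level, status

- name: no NOT NULL constraint applies → nullable.
- credits: part of the PRIMARY KEY, which implies NOT NULL → not nullable.
- section_id: declared NOT NULL → not nullable.
- level: CHECK does not forbid NULL (a CHECK constraint passes when its expression is NULL) → nullable.
- section: part of the PRIMARY KEY, which implies NOT NULL → not nullable.
- status: UNIQUE does not imply NOT NULL → nullable.
- term: declared NOT NULL → not nullable.
- due_date: declared NOT NULL → not nullable.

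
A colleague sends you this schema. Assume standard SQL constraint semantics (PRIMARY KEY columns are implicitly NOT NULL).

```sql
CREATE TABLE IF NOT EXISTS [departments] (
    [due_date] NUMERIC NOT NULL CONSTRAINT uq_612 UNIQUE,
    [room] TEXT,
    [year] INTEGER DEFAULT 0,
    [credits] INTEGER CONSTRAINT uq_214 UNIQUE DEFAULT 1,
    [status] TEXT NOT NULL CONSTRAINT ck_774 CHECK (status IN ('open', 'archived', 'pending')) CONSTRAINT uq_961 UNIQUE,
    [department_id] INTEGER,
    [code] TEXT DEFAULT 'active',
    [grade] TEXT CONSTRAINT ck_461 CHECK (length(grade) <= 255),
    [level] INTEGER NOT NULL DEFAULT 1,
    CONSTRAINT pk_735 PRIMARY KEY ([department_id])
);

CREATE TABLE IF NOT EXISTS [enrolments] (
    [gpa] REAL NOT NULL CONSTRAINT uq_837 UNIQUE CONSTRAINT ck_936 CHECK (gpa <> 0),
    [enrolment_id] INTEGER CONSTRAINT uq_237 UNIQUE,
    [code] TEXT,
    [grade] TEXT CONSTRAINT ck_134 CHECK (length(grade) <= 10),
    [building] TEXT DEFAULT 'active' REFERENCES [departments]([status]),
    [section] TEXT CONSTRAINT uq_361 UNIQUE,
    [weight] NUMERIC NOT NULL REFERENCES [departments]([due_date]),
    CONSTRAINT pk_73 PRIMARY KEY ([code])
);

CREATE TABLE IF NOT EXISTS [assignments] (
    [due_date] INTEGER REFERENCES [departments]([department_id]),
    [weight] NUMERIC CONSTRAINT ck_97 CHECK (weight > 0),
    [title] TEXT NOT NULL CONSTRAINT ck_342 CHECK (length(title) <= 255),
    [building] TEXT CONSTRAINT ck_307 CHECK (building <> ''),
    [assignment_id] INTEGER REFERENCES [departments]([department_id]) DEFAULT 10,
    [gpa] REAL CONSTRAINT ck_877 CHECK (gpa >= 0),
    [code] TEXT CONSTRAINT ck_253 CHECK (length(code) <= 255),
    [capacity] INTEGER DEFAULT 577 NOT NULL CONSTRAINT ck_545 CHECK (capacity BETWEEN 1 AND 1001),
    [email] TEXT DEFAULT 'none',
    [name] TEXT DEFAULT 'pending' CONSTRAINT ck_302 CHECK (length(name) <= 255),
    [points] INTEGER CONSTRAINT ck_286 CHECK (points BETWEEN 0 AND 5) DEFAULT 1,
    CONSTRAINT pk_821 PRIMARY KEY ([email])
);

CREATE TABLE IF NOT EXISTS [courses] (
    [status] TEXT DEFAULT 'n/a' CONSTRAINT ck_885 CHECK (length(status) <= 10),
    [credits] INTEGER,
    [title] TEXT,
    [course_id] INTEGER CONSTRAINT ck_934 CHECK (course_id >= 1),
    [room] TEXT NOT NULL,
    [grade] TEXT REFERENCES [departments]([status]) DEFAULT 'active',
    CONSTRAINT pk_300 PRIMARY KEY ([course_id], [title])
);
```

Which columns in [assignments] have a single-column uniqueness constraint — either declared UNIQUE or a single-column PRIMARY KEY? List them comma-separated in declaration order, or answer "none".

email

- due_date: no UNIQUE or single-column PK constraint.
- weight: no UNIQUE or single-column PK constraint.
- title: no UNIQUE or single-column PK constraint.
- building: no UNIQUE or single-column PK constraint.
- assignment_id: no UNIQUE or single-column PK constraint.
- gpa: no UNIQUE or single-column PK constraint.
- code: no UNIQUE or single-column PK constraint.
- capacity: no UNIQUE or single-column PK constraint.
- email: single-column PRIMARY KEY → unique.
- name: no UNIQUE or single-column PK constraint.
- points: no UNIQUE or single-column PK constraint.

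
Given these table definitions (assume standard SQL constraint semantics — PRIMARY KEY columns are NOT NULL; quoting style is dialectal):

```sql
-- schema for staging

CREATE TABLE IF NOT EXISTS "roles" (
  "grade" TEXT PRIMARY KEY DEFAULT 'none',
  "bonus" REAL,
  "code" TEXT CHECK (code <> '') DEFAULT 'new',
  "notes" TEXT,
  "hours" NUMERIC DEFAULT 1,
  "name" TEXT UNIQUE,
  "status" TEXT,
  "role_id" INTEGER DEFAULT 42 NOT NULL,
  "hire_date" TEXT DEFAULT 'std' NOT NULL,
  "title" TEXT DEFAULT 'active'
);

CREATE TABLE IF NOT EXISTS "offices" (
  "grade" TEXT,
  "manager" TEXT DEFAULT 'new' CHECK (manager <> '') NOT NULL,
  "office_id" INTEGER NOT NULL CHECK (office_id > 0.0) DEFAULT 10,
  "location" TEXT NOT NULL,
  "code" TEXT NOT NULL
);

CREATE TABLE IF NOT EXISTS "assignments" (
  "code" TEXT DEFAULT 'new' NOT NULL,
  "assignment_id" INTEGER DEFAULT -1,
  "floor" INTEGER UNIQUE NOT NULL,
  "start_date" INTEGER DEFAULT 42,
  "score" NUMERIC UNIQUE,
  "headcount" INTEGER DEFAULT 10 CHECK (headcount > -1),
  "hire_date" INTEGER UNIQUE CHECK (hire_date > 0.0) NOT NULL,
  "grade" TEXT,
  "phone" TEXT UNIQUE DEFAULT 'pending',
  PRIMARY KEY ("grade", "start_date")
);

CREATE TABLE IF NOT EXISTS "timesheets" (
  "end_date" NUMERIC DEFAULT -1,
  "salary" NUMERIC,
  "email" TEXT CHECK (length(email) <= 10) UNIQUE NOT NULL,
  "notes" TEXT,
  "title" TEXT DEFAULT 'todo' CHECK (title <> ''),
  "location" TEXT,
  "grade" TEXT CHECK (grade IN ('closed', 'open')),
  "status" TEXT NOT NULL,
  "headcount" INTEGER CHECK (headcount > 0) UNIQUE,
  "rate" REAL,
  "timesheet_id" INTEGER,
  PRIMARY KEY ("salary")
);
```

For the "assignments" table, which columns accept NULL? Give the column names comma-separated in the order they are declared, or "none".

assignment_id, score, headcount, phone

- code: declared NOT NULL → not nullable.
- assignment_id: DEFAULT only fills an omitted column; an explicit NULL is still allowed → nullable.
- floor: declared NOT NULL → not nullable.
- start_date: part of the PRIMARY KEY, which implies NOT NULL → not nullable.
- score: UNIQUE does not imply NOT NULL → nullable.
- headcount: CHECK does not forbid NULL (a CHECK constraint passes when its expression is NULL) → nullable.
- hire_date: declared NOT NULL → not nullable.
- grade: part of the PRIMARY KEY, which implies NOT NULL → not nullable.
- phone: UNIQUE does not imply NOT NULL → nullable.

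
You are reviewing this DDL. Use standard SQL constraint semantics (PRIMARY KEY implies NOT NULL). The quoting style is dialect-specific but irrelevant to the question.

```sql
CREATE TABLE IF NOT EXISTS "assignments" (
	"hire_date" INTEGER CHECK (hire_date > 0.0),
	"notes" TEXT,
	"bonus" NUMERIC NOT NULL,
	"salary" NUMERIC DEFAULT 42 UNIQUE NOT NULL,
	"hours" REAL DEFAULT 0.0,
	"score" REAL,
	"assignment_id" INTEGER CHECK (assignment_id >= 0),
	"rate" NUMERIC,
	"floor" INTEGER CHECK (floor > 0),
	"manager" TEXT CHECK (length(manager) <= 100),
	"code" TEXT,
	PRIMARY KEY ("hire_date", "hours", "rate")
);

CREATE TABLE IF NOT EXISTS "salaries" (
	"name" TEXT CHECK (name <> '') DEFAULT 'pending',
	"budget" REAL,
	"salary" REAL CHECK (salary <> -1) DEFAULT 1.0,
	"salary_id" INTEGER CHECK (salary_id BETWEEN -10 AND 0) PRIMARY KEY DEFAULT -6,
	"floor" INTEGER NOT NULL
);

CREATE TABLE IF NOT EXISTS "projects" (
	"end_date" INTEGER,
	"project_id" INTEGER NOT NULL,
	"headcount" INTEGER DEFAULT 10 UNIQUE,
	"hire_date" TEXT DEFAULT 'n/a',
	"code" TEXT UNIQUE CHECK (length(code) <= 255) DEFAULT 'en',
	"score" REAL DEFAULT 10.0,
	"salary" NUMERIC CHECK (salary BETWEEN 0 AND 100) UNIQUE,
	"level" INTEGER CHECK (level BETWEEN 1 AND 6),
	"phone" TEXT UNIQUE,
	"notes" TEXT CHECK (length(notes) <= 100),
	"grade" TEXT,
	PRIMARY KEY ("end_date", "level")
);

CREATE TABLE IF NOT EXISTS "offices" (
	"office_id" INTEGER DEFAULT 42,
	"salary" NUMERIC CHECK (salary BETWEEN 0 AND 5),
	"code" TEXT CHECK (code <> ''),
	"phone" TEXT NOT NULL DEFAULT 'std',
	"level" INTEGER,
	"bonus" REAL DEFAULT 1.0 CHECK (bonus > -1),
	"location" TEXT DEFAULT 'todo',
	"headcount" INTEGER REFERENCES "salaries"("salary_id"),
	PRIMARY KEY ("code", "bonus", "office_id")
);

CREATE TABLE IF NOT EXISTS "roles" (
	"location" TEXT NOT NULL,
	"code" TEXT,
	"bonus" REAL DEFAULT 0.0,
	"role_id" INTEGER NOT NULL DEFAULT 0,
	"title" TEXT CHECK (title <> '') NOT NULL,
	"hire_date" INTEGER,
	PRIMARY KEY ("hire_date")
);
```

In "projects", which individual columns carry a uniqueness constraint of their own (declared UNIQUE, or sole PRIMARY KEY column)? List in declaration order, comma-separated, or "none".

headcount, code, salary, phone

- end_date: part of a composite PRIMARY KEY — only the tuple is unique, not this column on its own.
- project_id: no UNIQUE or single-column PK constraint.
- headcount: declared UNIQUE → unique.
- hire_date: no UNIQUE or single-column PK constraint.
- code: declared UNIQUE → unique.
- score: no UNIQUE or single-column PK constraint.
- salary: declared UNIQUE → unique.
- level: part of a composite PRIMARY KEY — only the tuple is unique, not this column on its own.
- phone: declared UNIQUE → unique.
- notes: no UNIQUE or single-column PK constraint.
- grade: no UNIQUE or single-column PK constraint.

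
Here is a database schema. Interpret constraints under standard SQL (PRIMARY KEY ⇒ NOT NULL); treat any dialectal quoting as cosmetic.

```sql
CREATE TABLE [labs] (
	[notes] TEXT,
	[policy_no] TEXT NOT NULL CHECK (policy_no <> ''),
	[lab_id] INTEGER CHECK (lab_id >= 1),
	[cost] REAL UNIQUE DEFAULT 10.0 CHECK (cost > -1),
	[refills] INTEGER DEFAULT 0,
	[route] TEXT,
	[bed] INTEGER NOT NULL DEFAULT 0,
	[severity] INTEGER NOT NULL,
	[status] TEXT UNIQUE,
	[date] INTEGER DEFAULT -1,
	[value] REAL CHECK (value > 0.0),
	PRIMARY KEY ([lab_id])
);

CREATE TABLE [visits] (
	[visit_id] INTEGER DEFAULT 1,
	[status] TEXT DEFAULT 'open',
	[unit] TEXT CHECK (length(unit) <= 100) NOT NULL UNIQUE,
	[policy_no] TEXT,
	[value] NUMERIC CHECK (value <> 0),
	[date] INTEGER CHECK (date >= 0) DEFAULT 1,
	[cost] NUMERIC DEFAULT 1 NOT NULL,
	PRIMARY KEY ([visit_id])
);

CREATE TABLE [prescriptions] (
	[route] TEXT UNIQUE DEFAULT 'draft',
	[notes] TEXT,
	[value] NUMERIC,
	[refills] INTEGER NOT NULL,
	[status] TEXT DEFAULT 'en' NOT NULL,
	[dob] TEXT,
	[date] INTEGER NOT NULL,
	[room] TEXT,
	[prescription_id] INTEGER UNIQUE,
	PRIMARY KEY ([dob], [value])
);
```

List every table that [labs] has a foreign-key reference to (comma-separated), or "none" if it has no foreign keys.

none

No column in labs has a REFERENCES clause.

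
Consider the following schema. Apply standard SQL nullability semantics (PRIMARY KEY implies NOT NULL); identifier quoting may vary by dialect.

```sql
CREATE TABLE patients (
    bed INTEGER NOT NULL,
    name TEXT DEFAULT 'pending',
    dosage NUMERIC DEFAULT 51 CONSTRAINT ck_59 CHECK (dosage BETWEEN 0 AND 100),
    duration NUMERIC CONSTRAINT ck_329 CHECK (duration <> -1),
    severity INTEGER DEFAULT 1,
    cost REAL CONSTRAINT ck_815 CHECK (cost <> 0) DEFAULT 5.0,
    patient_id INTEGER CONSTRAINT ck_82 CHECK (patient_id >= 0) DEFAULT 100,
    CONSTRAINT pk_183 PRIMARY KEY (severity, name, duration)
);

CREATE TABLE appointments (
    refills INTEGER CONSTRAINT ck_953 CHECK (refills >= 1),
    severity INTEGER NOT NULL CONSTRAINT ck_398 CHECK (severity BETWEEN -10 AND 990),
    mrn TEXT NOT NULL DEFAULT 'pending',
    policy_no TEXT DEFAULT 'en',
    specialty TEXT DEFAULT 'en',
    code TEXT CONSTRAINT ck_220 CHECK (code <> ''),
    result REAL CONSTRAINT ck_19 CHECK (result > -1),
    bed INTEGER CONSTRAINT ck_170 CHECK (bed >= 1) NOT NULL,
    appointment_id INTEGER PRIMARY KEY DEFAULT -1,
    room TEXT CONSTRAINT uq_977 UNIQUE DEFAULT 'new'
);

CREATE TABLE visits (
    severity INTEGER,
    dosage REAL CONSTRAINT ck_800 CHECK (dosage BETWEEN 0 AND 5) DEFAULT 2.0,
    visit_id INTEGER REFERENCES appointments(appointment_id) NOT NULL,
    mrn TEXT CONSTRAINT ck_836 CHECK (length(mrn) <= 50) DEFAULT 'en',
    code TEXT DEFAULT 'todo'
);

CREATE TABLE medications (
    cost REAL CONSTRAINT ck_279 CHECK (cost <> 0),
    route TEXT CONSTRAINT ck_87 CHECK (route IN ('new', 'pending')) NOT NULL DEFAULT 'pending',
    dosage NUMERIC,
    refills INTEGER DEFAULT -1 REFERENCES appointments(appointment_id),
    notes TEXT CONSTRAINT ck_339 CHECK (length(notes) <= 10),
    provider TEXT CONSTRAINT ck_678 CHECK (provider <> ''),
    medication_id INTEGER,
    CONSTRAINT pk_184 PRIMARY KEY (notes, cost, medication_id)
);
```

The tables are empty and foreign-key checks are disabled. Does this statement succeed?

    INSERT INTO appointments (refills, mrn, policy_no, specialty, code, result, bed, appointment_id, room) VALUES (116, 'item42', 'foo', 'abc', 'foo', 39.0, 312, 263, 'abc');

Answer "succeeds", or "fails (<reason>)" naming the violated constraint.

fails (NOT NULL on severity)

severity is omitted from the column list and has no DEFAULT, so it would receive NULL.
But severity is declared NOT NULL.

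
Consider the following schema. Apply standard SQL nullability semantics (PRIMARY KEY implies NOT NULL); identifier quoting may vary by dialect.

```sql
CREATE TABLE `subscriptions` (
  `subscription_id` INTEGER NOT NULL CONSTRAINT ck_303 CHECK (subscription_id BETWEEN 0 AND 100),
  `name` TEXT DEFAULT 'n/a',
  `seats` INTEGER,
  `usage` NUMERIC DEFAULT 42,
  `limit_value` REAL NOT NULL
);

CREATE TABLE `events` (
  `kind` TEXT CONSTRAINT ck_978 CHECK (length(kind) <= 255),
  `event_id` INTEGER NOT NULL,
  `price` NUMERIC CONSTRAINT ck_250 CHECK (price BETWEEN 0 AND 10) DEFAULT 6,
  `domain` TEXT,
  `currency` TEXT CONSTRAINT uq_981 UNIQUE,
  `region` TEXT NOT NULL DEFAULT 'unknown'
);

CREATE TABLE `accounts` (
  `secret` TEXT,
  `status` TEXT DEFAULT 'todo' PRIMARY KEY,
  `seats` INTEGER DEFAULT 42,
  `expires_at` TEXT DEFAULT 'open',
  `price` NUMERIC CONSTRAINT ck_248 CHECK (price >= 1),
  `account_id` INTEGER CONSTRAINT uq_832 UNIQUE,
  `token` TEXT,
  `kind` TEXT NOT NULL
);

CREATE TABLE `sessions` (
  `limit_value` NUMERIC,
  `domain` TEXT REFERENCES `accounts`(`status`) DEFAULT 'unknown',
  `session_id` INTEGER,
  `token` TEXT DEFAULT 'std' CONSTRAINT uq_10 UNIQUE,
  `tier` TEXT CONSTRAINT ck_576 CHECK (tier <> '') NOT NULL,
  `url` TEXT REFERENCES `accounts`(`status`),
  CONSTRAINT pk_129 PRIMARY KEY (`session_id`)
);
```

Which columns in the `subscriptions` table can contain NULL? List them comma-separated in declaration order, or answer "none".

- subscription_id: declared NOT NULL → not nullable.
- name: DEFAULT only fills an omitted column; an explicit NULL is still allowed → nullable.
- seats: no NOT NULL constraint applies → nullable.
- usage: DEFAULT only fills an omitted column; an explicit NULL is still allowed → nullable.
- limit_value: declared NOT NULL → not nullable.

name, seats, usage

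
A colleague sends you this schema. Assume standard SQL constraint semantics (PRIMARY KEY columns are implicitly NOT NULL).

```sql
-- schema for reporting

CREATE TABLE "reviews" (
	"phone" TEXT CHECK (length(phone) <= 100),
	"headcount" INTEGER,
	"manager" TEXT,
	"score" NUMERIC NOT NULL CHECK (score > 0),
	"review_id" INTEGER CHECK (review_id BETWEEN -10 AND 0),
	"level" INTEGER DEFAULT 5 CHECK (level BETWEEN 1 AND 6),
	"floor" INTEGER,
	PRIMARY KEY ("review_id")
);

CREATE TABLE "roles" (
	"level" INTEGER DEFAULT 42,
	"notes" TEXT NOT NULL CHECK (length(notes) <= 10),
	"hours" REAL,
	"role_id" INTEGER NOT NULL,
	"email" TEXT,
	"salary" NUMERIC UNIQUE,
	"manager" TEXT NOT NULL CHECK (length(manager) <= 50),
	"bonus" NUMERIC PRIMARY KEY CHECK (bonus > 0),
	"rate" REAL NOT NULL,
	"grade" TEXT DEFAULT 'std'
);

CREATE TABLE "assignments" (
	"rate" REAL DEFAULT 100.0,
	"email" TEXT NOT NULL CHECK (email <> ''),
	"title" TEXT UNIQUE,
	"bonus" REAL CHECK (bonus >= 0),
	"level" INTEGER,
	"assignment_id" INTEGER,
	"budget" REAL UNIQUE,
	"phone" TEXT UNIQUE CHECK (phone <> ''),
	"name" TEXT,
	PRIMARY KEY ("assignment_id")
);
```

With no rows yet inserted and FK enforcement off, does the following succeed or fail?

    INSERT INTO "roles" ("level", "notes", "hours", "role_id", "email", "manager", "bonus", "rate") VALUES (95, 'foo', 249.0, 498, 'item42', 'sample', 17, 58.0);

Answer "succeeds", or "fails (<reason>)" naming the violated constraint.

succeeds

NOT NULL columns: bonus is supplied; manager is supplied; notes is supplied; rate is supplied; role_id is supplied.
CHECK constraints: 'foo' satisfies (length(notes) <= 10); 'sample' satisfies (length(manager) <= 50); 17 satisfies (bonus > 0).
No constraint is violated.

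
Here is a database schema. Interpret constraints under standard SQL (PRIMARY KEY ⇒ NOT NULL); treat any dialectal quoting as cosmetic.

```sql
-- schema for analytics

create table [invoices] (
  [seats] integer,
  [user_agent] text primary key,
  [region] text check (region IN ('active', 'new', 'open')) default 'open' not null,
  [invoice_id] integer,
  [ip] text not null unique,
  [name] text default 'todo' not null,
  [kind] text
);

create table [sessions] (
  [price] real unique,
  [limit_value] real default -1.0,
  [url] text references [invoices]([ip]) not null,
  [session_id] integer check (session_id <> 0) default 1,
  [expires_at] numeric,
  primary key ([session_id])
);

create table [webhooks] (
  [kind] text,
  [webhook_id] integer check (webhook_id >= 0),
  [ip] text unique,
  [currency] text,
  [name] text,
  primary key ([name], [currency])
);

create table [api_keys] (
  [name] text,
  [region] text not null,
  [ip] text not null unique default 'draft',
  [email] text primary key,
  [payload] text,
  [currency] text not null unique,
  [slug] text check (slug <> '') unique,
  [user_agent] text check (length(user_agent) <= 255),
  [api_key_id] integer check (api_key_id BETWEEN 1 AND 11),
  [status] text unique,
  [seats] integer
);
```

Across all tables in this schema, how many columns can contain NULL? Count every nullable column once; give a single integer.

16

invoices: 3 nullable (seats, invoice_id, kind — PK (user_agent) and explicit NOT NULL columns excluded).
sessions: 3 nullable (price, limit_value, expires_at — PK (session_id) and explicit NOT NULL columns excluded).
webhooks: 3 nullable (kind, webhook_id, ip — PK (name, currency) and explicit NOT NULL columns excluded).
api_keys: 7 nullable (name, payload, slug, user_agent, api_key_id, status, seats — PK (email) and explicit NOT NULL columns excluded).
Total: 3 + 3 + 3 + 7 = 16.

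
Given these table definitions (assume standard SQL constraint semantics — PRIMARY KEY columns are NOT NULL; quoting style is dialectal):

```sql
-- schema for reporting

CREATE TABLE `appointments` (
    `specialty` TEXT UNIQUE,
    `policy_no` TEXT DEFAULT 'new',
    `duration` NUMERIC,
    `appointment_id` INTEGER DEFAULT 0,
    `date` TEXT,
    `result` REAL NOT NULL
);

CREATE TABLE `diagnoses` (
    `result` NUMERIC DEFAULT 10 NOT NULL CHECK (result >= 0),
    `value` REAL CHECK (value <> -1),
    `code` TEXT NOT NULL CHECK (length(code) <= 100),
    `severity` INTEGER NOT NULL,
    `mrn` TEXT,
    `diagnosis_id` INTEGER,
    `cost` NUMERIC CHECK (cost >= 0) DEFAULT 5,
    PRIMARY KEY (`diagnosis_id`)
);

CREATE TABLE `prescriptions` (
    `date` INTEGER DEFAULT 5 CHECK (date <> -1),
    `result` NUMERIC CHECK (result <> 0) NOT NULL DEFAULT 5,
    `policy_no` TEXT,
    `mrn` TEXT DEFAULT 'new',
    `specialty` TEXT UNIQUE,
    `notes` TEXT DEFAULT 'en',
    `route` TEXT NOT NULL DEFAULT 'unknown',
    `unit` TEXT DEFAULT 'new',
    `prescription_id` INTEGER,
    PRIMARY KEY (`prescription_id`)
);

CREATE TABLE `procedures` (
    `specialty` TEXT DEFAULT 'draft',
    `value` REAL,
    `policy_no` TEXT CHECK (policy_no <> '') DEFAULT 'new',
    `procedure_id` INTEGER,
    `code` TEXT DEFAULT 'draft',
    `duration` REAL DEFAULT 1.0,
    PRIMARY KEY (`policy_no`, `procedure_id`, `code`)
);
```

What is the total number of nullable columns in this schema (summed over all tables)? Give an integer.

17

appointments: 5 nullable (specialty, policy_no, duration, appointment_id, date — PK none and explicit NOT NULL columns excluded).
diagnoses: 3 nullable (value, mrn, cost — PK (diagnosis_id) and explicit NOT NULL columns excluded).
prescriptions: 6 nullable (date, policy_no, mrn, specialty, notes, unit — PK (prescription_id) and explicit NOT NULL columns excluded).
procedures: 3 nullable (specialty, value, duration — PK (policy_no, procedure_id, code) and explicit NOT NULL columns excluded).
Total: 5 + 3 + 6 + 3 = 17.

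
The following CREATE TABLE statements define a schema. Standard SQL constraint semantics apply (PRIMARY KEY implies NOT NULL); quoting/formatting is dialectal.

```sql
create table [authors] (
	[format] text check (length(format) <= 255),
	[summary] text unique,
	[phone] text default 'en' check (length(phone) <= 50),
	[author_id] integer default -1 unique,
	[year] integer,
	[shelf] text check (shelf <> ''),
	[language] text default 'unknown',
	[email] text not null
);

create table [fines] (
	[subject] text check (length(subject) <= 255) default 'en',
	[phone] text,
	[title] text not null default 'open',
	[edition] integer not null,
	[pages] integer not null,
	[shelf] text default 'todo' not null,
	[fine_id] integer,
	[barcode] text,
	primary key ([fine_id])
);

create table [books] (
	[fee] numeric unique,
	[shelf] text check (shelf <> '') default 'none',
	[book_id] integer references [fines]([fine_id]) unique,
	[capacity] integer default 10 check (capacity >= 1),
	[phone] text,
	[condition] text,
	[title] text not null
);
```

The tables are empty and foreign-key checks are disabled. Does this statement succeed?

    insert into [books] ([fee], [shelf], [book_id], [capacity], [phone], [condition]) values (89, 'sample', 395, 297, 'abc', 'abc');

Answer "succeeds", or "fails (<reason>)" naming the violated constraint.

title is omitted from the column list and has no DEFAULT, so it would receive NULL.
But title is declared NOT NULL.

fails (NOT NULL on title)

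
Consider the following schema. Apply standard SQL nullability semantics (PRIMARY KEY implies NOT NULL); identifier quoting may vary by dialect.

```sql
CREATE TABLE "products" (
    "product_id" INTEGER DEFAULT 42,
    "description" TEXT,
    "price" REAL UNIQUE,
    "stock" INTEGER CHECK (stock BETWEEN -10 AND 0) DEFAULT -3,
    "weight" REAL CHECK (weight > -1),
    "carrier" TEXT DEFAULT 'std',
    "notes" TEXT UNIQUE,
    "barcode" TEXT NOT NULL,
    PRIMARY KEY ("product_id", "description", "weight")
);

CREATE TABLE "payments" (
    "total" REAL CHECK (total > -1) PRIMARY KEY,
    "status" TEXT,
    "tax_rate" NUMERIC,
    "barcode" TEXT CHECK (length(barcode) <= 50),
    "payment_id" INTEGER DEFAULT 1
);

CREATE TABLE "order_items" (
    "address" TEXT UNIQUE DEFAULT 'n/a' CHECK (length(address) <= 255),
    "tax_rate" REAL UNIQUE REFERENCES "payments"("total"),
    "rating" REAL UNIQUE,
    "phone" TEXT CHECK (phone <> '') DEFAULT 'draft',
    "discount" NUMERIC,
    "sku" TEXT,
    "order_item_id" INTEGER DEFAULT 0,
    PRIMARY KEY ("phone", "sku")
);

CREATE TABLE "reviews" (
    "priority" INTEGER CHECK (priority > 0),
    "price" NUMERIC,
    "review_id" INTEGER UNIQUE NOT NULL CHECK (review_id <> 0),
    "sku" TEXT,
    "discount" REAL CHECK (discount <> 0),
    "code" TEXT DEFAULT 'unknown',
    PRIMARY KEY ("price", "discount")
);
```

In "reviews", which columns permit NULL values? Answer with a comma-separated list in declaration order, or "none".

priority, sku, code

- priority: CHECK does not forbid NULL (a CHECK constraint passes when its expression is NULL) → nullable.
- price: part of the PRIMARY KEY, which implies NOT NULL → not nullable.
- review_id: declared NOT NULL → not nullable.
- sku: no NOT NULL constraint applies → nullable.
- discount: part of the PRIMARY KEY, which implies NOT NULL → not nullable.
- code: DEFAULT only fills an omitted column; an explicit NULL is still allowed → nullable.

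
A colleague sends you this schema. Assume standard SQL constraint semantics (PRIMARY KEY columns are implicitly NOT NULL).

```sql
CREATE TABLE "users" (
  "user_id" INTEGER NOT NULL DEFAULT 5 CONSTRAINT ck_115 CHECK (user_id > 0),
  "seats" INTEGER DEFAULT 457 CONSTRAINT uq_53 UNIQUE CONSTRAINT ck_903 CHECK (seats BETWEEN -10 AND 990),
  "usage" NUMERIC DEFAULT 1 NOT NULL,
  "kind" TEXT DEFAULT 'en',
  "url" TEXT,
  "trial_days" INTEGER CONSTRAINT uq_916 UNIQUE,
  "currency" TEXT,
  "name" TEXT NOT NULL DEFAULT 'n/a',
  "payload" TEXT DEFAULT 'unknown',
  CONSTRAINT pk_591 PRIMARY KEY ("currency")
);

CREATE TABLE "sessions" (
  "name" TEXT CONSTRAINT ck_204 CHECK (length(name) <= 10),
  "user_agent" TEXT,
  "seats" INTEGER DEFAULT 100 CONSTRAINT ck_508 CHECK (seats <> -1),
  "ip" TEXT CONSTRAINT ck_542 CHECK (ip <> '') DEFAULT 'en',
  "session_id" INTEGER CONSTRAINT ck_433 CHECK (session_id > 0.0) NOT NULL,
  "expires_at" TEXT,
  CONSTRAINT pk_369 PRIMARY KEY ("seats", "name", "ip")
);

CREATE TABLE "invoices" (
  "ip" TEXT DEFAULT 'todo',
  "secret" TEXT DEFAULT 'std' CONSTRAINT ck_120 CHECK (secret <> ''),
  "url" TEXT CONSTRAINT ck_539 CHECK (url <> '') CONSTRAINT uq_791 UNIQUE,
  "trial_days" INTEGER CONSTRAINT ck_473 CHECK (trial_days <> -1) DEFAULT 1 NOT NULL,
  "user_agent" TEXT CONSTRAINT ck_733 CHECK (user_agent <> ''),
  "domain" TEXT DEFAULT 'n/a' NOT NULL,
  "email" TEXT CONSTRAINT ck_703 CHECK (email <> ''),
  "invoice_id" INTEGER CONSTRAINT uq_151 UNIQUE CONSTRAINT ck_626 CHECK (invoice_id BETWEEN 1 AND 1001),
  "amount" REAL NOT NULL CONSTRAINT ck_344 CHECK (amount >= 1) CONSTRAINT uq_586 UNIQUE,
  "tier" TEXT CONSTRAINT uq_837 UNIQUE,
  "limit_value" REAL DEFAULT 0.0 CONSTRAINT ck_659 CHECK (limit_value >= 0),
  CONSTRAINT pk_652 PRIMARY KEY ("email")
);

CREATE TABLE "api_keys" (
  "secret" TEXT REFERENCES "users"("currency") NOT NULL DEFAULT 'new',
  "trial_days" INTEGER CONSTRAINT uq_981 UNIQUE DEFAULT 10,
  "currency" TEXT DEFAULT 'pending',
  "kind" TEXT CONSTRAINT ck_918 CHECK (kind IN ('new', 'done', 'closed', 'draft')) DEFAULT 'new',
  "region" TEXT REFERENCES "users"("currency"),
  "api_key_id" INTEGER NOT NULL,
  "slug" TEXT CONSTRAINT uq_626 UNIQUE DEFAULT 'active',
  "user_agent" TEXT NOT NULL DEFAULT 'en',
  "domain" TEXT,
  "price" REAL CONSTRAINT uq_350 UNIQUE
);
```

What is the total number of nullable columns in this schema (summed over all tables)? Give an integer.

users: 5 nullable (seats, kind, url, trial_days, payload — PK (currency) and explicit NOT NULL columns excluded).
sessions: 2 nullable (user_agent, expires_at — PK (seats, name, ip) and explicit NOT NULL columns excluded).
invoices: 7 nullable (ip, secret, url, user_agent, invoice_id, tier, limit_value — PK (email) and explicit NOT NULL columns excluded).
api_keys: 7 nullable (trial_days, currency, kind, region, slug, domain, price — PK none and explicit NOT NULL columns excluded).
Total: 5 + 2 + 7 + 7 = 21.

21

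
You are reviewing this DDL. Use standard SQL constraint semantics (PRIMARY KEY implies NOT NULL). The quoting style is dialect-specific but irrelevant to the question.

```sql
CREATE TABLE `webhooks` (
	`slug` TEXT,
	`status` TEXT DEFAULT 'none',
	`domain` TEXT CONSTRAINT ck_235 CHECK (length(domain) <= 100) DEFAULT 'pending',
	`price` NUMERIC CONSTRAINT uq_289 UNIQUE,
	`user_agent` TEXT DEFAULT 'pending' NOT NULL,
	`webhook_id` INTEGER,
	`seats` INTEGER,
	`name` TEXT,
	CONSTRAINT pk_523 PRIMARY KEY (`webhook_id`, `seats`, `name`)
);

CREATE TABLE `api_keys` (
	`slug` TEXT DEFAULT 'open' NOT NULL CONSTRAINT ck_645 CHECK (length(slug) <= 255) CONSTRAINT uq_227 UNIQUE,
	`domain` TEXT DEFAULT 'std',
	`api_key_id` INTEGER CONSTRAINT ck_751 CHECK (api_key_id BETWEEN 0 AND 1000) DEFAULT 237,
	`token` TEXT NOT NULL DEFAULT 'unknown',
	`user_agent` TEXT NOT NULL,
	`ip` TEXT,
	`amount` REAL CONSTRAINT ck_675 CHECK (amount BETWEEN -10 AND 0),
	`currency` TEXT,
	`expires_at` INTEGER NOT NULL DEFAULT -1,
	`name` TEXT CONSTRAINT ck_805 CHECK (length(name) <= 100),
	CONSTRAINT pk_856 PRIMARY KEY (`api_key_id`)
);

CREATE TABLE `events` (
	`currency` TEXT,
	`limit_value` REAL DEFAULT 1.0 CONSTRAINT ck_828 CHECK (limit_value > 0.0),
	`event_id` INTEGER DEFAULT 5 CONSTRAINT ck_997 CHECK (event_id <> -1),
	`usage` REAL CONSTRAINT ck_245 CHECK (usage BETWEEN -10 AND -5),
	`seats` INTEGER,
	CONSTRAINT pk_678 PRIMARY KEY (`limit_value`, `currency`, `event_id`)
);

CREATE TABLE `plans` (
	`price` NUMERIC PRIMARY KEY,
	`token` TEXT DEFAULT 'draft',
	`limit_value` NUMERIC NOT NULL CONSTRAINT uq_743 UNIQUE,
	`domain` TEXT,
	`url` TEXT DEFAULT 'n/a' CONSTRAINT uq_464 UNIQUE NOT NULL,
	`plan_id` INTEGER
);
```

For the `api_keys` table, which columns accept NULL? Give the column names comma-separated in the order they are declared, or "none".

domain, ip, amount, currency, name

- slug: declared NOT NULL → not nullable.
- domain: DEFAULT only fills an omitted column; an explicit NULL is still allowed → nullable.
- api_key_id: part of the PRIMARY KEY, which implies NOT NULL → not nullable.
- token: declared NOT NULL → not nullable.
- user_agent: declared NOT NULL → not nullable.
- ip: no NOT NULL constraint applies → nullable.
- amount: CHECK does not forbid NULL (a CHECK constraint passes when its expression is NULL) → nullable.
- currency: no NOT NULL constraint applies → nullable.
- expires_at: declared NOT NULL → not nullable.
- name: CHECK does not forbid NULL (a CHECK constraint passes when its expression is NULL) → nullable.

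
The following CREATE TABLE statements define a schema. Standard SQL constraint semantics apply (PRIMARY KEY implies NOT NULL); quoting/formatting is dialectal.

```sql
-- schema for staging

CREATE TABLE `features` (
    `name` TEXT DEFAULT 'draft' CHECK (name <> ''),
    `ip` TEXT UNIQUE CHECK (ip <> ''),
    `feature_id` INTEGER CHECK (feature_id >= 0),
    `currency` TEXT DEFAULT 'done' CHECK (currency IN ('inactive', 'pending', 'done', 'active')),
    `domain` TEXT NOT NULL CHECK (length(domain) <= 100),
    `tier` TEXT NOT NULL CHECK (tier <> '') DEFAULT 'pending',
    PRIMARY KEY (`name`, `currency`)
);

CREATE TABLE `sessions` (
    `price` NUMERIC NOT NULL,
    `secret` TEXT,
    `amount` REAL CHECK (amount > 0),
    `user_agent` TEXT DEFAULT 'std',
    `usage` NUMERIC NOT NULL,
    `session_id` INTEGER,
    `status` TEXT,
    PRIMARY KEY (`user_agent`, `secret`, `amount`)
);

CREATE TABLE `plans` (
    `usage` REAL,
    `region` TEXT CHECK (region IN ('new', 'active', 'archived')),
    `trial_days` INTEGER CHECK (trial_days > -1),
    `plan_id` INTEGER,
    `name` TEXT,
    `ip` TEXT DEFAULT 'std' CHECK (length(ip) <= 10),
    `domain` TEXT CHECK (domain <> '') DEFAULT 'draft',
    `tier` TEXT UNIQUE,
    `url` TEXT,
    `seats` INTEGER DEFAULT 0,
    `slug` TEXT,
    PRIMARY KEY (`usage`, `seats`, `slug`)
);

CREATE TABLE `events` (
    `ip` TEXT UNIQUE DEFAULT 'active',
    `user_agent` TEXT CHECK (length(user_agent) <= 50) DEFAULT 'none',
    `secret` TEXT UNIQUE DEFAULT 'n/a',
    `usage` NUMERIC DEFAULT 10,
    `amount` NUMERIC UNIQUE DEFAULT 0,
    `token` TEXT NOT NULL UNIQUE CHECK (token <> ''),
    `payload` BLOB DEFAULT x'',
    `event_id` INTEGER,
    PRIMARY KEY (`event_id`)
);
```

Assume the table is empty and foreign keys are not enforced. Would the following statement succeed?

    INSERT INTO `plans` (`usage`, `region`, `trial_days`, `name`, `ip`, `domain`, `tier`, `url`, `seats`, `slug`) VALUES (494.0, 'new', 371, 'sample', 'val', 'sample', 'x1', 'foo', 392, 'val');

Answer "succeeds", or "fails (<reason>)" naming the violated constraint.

succeeds

NOT NULL columns: seats is supplied; slug is supplied; usage is supplied.
CHECK constraints: 'new' satisfies (region IN ('new', 'active', 'archived')); 371 satisfies (trial_days > -1); 'val' satisfies (length(ip) <= 10); 'sample' satisfies (domain <> '').
No constraint is violated.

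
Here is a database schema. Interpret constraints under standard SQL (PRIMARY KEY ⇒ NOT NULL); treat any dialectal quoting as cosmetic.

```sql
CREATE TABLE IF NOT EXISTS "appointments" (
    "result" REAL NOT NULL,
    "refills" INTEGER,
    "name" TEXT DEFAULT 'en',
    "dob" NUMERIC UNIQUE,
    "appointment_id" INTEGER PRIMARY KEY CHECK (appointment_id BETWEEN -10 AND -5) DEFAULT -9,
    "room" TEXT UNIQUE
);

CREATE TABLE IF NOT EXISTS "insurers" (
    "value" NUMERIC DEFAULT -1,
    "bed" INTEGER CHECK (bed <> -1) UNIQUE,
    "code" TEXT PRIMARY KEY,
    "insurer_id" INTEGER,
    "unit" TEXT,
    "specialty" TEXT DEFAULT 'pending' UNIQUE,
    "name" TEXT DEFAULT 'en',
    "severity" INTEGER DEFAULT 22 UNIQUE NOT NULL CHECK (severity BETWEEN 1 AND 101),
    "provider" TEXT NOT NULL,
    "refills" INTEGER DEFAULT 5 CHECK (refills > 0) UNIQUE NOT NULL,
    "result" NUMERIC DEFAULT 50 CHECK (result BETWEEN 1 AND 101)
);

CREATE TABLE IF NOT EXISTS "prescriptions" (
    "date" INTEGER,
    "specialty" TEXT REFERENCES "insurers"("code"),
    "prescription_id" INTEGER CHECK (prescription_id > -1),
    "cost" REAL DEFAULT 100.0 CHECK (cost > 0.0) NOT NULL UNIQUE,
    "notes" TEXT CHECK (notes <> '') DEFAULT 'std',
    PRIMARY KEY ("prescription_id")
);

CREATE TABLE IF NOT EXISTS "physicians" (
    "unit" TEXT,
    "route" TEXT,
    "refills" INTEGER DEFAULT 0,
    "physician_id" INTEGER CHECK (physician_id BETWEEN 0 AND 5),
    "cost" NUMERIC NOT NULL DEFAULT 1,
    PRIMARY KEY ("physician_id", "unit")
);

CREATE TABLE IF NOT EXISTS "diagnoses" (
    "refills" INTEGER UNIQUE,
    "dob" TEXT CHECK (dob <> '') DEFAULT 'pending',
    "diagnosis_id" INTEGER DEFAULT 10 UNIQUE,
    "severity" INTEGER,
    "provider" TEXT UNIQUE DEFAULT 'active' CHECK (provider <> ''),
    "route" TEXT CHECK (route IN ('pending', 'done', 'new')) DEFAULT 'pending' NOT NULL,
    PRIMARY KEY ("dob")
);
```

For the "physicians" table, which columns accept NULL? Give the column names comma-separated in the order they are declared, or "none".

- unit: part of the PRIMARY KEY, which implies NOT NULL → not nullable.
- route: no NOT NULL constraint applies → nullable.
- refills: DEFAULT only fills an omitted column; an explicit NULL is still allowed → nullable.
- physician_id: part of the PRIMARY KEY, which implies NOT NULL → not nullable.
- cost: declared NOT NULL → not nullable.

route, refills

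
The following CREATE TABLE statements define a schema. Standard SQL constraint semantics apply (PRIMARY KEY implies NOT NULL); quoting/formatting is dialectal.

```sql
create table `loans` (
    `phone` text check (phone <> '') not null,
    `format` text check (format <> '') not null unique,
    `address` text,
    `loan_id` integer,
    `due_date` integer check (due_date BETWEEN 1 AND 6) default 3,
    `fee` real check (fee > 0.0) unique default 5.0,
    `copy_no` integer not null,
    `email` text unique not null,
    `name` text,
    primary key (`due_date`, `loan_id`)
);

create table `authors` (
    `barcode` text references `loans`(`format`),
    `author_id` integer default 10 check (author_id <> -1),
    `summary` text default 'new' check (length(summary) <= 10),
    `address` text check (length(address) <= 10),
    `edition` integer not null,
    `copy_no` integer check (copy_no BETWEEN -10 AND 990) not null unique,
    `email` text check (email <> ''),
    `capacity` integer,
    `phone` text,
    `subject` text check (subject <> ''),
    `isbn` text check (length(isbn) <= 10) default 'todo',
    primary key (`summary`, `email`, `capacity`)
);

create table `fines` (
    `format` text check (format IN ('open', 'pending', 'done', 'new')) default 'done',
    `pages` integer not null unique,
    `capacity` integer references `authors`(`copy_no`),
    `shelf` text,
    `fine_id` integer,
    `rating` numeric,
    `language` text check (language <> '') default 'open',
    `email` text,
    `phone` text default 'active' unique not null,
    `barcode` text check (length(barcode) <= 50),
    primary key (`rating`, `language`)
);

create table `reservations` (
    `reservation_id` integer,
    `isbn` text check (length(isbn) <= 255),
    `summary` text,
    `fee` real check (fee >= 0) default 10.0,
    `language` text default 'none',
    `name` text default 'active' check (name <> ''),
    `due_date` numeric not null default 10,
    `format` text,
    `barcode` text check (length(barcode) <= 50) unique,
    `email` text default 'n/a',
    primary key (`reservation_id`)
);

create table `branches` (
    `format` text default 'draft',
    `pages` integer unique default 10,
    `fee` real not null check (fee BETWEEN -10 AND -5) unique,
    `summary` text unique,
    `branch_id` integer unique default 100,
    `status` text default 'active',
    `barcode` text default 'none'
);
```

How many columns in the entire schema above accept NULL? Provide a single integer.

loans: 3 nullable (address, fee, name — PK (due_date, loan_id) and explicit NOT NULL columns excluded).
authors: 6 nullable (barcode, author_id, address, phone, subject, isbn — PK (summary, email, capacity) and explicit NOT NULL columns excluded).
fines: 6 nullable (format, capacity, shelf, fine_id, email, barcode — PK (rating, language) and explicit NOT NULL columns excluded).
reservations: 8 nullable (isbn, summary, fee, language, name, format, barcode, email — PK (reservation_id) and explicit NOT NULL columns excluded).
branches: 6 nullable (format, pages, summary, branch_id, status, barcode — PK none and explicit NOT NULL columns excluded).
Total: 3 + 6 + 6 + 8 + 6 = 29.

29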